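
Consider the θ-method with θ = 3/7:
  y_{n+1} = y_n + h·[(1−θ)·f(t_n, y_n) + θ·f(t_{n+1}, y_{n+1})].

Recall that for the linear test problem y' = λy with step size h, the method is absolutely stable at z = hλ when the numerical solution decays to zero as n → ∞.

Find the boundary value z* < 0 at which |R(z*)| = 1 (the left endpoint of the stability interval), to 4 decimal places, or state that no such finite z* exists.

z* = -14.0000.

Set f=λy, z=hλ:
  y_{n+1} = y_n + z·[4/7·y_n + 3/7·y_{n+1}] ⇒ (1 − 3/7z)y_{n+1} = (1 + 4/7z)y_n
  Hence R(z) = (1 + 4/7z)/(1 − 3/7z).

Find x<0 with |R(x)|<1.
x=-1.23: |R|=0.1946
R=−1: 1+4/7x = −1+3/7x ⇒ -1/7x=2 ⇒ x=2/(-1/7)=-14.0000
Confirm numerically:
  x=-7.918: |R|=0.80224 <1
  x=-6.959: |R|=0.74743 <1
  x=-6.767: |R|=0.73506 <1
  x=-14.364: |R|=1.00727 >1
  x=-14.327: |R|=1.00654 >1
So |R|<1 on (-14.0000, 0).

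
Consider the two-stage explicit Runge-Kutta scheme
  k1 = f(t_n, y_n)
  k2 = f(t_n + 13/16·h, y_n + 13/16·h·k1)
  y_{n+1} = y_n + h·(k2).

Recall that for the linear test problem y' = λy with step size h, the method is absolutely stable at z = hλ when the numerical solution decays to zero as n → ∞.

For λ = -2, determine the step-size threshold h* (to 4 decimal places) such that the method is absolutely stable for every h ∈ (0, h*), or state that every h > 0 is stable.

Test eqn y'=λy, z=hλ:
  k1=λy_n ⇒ h·k1=z·y_n;  k2=λ(1+13/16z)y_n ⇒ h·k2=z(1+13/16z)y_n
  y_{n+1}/y_n = 1 + z(1+13/16z) = 1 + z + 13/16z²
  ⇒ R(z) = 1 + z + 13/16z².

Need |R(x)|<1, x<0.
x=-0.88: |R|=0.7492
R=1: x+13/16x²=0 ⇒ x=−16/13=-1.2308; min R=1−1/(4·13/16)=0.6923>−1
Confirm numerically:
  x=-1.206: |R|=0.97573 <1
  x=-1.022: |R|=0.82664 <1
  x=-0.920: |R|=0.76770 <1
  x=-1.741: |R|=1.72175 >1
  x=-1.633: |R|=1.53368 >1
  x=-1.576: |R|=1.44207 >1
Interval (-1.2308, 0).

(-1.2308,0); λ=-2 ⇒ h* = (16/13)/2 = 0.6154.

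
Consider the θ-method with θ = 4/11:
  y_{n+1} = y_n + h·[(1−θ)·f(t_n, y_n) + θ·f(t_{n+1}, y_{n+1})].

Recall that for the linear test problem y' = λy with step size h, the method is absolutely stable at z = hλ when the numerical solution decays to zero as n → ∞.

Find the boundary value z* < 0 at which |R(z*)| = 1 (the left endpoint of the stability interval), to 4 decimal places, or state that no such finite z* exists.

On y'=λy, z=hλ:
  y_{n+1} = y_n + z·[7/11·y_n + 4/11·y_{n+1}] ⇒ (1 − 4/11z)y_{n+1} = (1 + 7/11z)y_n
  so R(z) = (1 + 7/11z)/(1 − 4/11z).

Solve |R(x)|<1 on ℝ⁻.
x=-0.68: |R|=0.4548
R=−1: 1+7/11x = −1+4/11x ⇒ -3/11x=2 ⇒ x=2/(-3/11)=-7.3333
Confirm numerically:
  x=-4.551: |R|=0.71418 <1
  x=-4.407: |R|=0.69334 <1
  x=-3.494: |R|=0.53884 <1
  x=-7.818: |R|=1.03440 >1
  x=-7.652: |R|=1.02298 >1
  x=-7.397: |R|=1.00471 >1
Stable set (-7.3333, 0).

z* = -7.3333.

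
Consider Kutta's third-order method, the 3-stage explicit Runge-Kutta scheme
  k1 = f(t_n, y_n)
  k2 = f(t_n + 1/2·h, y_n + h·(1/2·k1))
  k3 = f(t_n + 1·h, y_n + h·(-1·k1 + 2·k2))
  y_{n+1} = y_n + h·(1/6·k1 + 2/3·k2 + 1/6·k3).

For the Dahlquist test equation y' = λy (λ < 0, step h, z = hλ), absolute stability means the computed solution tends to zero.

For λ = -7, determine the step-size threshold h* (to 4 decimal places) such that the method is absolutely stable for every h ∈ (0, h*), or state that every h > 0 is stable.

(-2.5127,0); λ=-7 ⇒ h* = 0.3590.

Test eqn y'=λy, z=hλ:
  order 3, 3-stage ⇒ R(z)=1+z+z^2/2+z^3/6
  (e.g. R(-1.52)=0.04990, |R|=0.04990)

Find x<0 with |R(x)|<1.
x=-1.52: |R|=0.0499
|R(-2.19)|=0.5425 |R(-1.46)|=0.0871 |R(-1.2)|=0.2320
Bisect:
  x_lo=-3.1535 |R|=2.4079  x_hi=-0.0566 |R|=0.9449
  mid=-1.60507 |R|=0.00612 →hi
  mid=-2.37928 |R|=0.79364 →hi
  mid=-2.76639 |R|=1.46842 →lo
  mid=-2.57284 |R|=1.10157 →lo
  mid=-2.47606 |R|=0.94069 →hi
  mid=-2.52445 |R|=1.01935 →lo
  mid=-2.50025 |R|=0.97958 →hi
  mid=-2.51235 |R|=0.99935 →hi
  mid=-2.51840 |R|=1.00932 →lo
  ...
  [-2.51292,-2.51273] ⇒ x*=-2.5127
Interval (-2.5127, 0).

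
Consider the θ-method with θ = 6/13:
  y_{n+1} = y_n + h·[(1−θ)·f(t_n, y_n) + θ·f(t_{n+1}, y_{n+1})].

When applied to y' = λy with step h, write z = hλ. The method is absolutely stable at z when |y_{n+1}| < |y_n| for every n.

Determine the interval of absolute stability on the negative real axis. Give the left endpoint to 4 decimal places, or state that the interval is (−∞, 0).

With y'=λy (z=hλ):
  y_{n+1} = y_n + z·[7/13·y_n + 6/13·y_{n+1}] ⇒ (1 − 6/13z)y_{n+1} = (1 + 7/13z)y_n
  ⇒ R(z) = (1 + 7/13z)/(1 − 6/13z).

Need |R(x)|<1, x<0.
x=-1.53: |R|=0.1032
R=−1: 1+7/13x = −1+6/13x ⇒ -1/13x=2 ⇒ x=2/(-1/13)=-26.0000
Confirm numerically:
  x=-25.243: |R|=0.99540 <1
  x=-24.009: |R|=0.98732 <1
  x=-21.278: |R|=0.96643 <1
  x=-26.183: |R|=1.00108 >1
  x=-26.168: |R|=1.00099 >1
  x=-26.127: |R|=1.00075 >1
So |R|<1 on (-26.0000, 0).

(-26.0000, 0).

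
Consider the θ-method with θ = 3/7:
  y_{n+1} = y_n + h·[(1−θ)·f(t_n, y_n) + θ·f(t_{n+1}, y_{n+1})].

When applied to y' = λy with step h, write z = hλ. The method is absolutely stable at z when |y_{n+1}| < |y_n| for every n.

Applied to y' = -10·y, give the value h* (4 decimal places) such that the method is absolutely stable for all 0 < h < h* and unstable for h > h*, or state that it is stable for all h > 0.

Set f=λy, z=hλ:
  y_{n+1} = y_n + z·[4/7·y_n + 3/7·y_{n+1}] ⇒ (1 − 3/7z)y_{n+1} = (1 + 4/7z)y_n
  Hence R(z) = (1 + 4/7z)/(1 − 3/7z).

Solve |R(x)|<1 on ℝ⁻.
x=-0.37: |R|=0.6806
R=−1: 1+4/7x = −1+3/7x ⇒ -1/7x=2 ⇒ x=2/(-1/7)=-14.0000
Confirm numerically:
  x=-13.468: |R|=0.98878 <1
  x=-7.570: |R|=0.78357 <1
  x=-7.287: |R|=0.76740 <1
  x=-14.530: |R|=1.01048 >1
  x=-14.415: |R|=1.00826 >1
  x=-14.032: |R|=1.00065 >1
Stable set (-14.0000, 0).

(-14.0000,0); λ=-10 ⇒ h* = (14)/10 = 1.4000.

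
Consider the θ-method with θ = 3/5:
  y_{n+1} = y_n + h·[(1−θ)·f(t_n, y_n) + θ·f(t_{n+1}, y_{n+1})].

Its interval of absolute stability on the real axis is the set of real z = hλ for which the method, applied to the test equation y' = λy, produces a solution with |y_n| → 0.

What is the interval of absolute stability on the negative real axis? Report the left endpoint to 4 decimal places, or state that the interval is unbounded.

(−∞, 0) — no finite endpoint.

With y'=λy (z=hλ):
  y_{n+1} = y_n + z·[2/5·y_n + 3/5·y_{n+1}] ⇒ (1 − 3/5z)y_{n+1} = (1 + 2/5z)y_n
  ⇒ R(z) = (1 + 2/5z)/(1 − 3/5z).

Find x<0 with |R(x)|<1.
x=-0.83: |R|=0.4459
x=-2: |R|=0.0909
x=-10: |R|=0.4286
x=-100: |R|=0.6393
θ=3/5≥1/2 ⇒ |1+2/5x|<|1−3/5x| ∀x<0 ⇒ unbounded interval.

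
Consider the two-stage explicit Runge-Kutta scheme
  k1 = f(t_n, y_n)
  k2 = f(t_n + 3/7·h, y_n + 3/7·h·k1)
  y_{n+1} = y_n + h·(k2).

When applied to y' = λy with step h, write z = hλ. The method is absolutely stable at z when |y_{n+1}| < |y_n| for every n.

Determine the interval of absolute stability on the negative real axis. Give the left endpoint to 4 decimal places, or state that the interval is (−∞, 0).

With y'=λy (z=hλ):
  k1=λy_n ⇒ h·k1=z·y_n;  k2=λ(1+3/7z)y_n ⇒ h·k2=z(1+3/7z)y_n
  y_{n+1}/y_n = 1 + z(1+3/7z) = 1 + z + 3/7z²
  ⇒ R(z) = 1 + z + 3/7z².

Find x<0 with |R(x)|<1.
x=-0.41: |R|=0.6620
R=1: x+3/7x²=0 ⇒ x=−7/3=-2.3333; min R=1−1/(4·3/7)=0.4167>−1
Confirm numerically:
  x=-2.273: |R|=0.94123 <1
  x=-1.915: |R|=0.65667 <1
  x=-1.544: |R|=0.47769 <1
  x=-2.483: |R|=1.15927 >1
  x=-2.429: |R|=1.09959 >1
  x=-2.417: |R|=1.08667 >1
Stable set (-2.3333, 0).

z∈(-2.3333,0).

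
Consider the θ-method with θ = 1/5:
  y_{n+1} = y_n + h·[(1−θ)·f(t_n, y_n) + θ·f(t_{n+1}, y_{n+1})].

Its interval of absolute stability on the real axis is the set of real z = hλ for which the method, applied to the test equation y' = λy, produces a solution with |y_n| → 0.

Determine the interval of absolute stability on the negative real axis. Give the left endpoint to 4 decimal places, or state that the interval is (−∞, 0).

On y'=λy, z=hλ:
  y_{n+1} = y_n + z·[4/5·y_n + 1/5·y_{n+1}] ⇒ (1 − 1/5z)y_{n+1} = (1 + 4/5z)y_n
  ⇒ R(z) = (1 + 4/5z)/(1 − 1/5z).

Need |R(x)|<1, x<0.
x=-0.63: |R|=0.4405
R=−1: 1+4/5x = −1+1/5x ⇒ -3/5x=2 ⇒ x=2/(-3/5)=-3.3333
Confirm numerically:
  x=-2.837: |R|=0.81000 <1
  x=-2.503: |R|=0.66800 <1
  x=-2.315: |R|=0.58237 <1
  x=-3.846: |R|=1.17386 >1
  x=-3.775: |R|=1.15100 >1
  x=-3.772: |R|=1.15002 >1
Stable set (-3.3333, 0).

(-3.3333, 0).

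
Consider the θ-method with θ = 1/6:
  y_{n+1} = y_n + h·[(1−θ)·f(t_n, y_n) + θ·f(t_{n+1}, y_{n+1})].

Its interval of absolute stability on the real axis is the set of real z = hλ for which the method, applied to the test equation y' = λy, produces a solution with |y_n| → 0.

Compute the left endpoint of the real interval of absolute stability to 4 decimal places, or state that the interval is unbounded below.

On y'=λy, z=hλ:
  y_{n+1} = y_n + z·[5/6·y_n + 1/6·y_{n+1}] ⇒ (1 − 1/6z)y_{n+1} = (1 + 5/6z)y_n
  Hence R(z) = (1 + 5/6z)/(1 − 1/6z).

Boundary: |R(x)|=1, x<0.
x=-0.73: |R|=0.3492
R=−1: 1+5/6x = −1+1/6x ⇒ -2/3x=2 ⇒ x=2/(-2/3)=-3.0000
Confirm numerically:
  x=-2.822: |R|=0.91929 <1
  x=-2.256: |R|=0.63953 <1
  x=-1.796: |R|=0.38225 <1
  x=-1.253: |R|=0.03654 <1
  x=-3.377: |R|=1.16082 >1
  x=-3.098: |R|=1.04309 >1
Stable set (-3.0000, 0).

z* = -3.0000.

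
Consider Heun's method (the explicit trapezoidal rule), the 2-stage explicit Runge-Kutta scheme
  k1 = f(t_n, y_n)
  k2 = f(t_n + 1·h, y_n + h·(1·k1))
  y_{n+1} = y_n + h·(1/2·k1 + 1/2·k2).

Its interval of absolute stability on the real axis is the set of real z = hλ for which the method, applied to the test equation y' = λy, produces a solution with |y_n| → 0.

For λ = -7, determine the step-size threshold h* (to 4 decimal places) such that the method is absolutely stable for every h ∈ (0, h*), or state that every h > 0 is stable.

(-2.0000,0); λ=-7 ⇒ h* = 0.2857.

With y'=λy (z=hλ):
  order 2, 2-stage ⇒ R(z)=1+z+z^2/2
  (e.g. R(-0.8)=0.52000, |R|=0.52000)

Find x<0 with |R(x)|<1.
x=-0.8: |R|=0.5200
|R(-1.66)|=0.7178 |R(-1.55)|=0.6513 |R(-1.11)|=0.5060
Bisect:
  x_lo=-2.6565 |R|=1.8719  x_hi=-0.1674 |R|=0.8466
  mid=-1.41192 |R|=0.58484 →hi
  mid=-2.03420 |R|=1.03478 →lo
  mid=-1.72306 |R|=0.76141 →hi
  mid=-1.87863 |R|=0.88599 →hi
  mid=-1.95641 |R|=0.95736 →hi
  mid=-1.99530 |R|=0.99531 →hi
  mid=-2.01475 |R|=1.01486 →lo
  ...
  [-2.00001,-1.99986] ⇒ x*=-2.0000
Stable set (-2.0000, 0).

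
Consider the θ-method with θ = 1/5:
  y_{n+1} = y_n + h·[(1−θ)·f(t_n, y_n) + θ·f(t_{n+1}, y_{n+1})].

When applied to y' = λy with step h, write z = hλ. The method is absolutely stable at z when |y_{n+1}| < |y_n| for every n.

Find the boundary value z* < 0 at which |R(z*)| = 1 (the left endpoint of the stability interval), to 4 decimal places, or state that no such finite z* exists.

Test eqn y'=λy, z=hλ:
  y_{n+1} = y_n + z·[4/5·y_n + 1/5·y_{n+1}] ⇒ (1 − 1/5z)y_{n+1} = (1 + 4/5z)y_n
  R(z) = (1 + 4/5z)/(1 − 1/5z).

Need |R(x)|<1, x<0.
x=-0.92: |R|=0.2230
R=−1: 1+4/5x = −1+1/5x ⇒ -3/5x=2 ⇒ x=2/(-3/5)=-3.3333
Confirm numerically:
  x=-3.138: |R|=0.92799 <1
  x=-2.302: |R|=0.57628 <1
  x=-2.169: |R|=0.51276 <1
  x=-1.343: |R|=0.05865 <1
  x=-3.433: |R|=1.03546 >1
  x=-3.364: |R|=1.01100 >1
So |R|<1 on (-3.3333, 0).

z* = -3.3333.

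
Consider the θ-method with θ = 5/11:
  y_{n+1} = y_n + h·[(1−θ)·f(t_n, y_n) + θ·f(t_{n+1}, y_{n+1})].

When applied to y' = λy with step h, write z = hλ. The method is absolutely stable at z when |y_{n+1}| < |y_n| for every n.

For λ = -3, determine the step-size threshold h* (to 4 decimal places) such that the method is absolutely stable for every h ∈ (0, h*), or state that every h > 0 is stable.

With y'=λy (z=hλ):
  y_{n+1} = y_n + z·[6/11·y_n + 5/11·y_{n+1}] ⇒ (1 − 5/11z)y_{n+1} = (1 + 6/11z)y_n
  R(z) = (1 + 6/11z)/(1 − 5/11z).

Solve |R(x)|<1 on ℝ⁻.
x=-1.57: |R|=0.0838
R=−1: 1+6/11x = −1+5/11x ⇒ -1/11x=2 ⇒ x=2/(-1/11)=-22.0000
Confirm numerically:
  x=-19.245: |R|=0.97431 <1
  x=-18.882: |R|=0.97042 <1
  x=-9.631: |R|=0.79091 <1
  x=-22.445: |R|=1.00361 >1
  x=-22.337: |R|=1.00275 >1
Interval (-22.0000, 0).

(-22.0000,0); λ=-3 ⇒ h* = (22)/3 = 7.3333.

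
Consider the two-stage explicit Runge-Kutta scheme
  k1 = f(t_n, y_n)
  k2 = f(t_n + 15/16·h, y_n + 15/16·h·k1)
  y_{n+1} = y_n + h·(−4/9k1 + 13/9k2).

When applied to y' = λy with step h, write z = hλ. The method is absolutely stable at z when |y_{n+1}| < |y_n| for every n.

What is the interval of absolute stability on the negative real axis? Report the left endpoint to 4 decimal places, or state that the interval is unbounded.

(-0.7385, 0).

Test eqn y'=λy, z=hλ:
  k1=λy_n ⇒ h·k1=z·y_n;  k2=λ(1+15/16z)y_n ⇒ h·k2=z(1+15/16z)y_n
  y_{n+1}/y_n = 1 − 4/9z + 13/9z(1+15/16z) = 1 + z + 65/48z²
  Hence R(z) = 1 + z + 65/48z².

Solve |R(x)|<1 on ℝ⁻.
x=-1.5: |R|=2.5469
R=1: x+65/48x²=0 ⇒ x=−48/65=-0.7385; min R=1−1/(4·65/48)=0.8154>−1
Confirm numerically:
  x=-0.666: |R|=0.93465 <1
  x=-0.562: |R|=0.86571 <1
  x=-0.351: |R|=0.81583 <1
  x=-1.086: |R|=1.51110 >1
  x=-1.048: |R|=1.43929 >1
  x=-1.010: |R|=1.37139 >1
Interval (-0.7385, 0).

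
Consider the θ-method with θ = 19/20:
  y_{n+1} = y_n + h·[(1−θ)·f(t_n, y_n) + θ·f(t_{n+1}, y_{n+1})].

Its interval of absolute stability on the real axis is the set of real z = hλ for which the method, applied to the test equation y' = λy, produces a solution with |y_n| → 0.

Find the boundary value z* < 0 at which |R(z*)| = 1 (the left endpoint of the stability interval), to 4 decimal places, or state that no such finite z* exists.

(−∞, 0) — no finite endpoint.

With y'=λy (z=hλ):
  y_{n+1} = y_n + z·[1/20·y_n + 19/20·y_{n+1}] ⇒ (1 − 19/20z)y_{n+1} = (1 + 1/20z)y_n
  ⇒ R(z) = (1 + 1/20z)/(1 − 19/20z).

Boundary: |R(x)|=1, x<0.
x=-0.53: |R|=0.6475
x=-2: |R|=0.3103
x=-10: |R|=0.0476
x=-100: |R|=0.0417
θ=19/20≥1/2 ⇒ |1+1/20x|<|1−19/20x| ∀x<0 ⇒ stable on all of ℝ⁻.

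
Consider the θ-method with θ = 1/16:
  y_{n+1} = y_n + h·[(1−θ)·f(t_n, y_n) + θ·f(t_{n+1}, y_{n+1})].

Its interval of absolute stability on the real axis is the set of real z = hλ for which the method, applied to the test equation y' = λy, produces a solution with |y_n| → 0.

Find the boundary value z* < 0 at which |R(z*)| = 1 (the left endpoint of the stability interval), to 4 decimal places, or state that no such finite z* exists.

Test eqn y'=λy, z=hλ:
  y_{n+1} = y_n + z·[15/16·y_n + 1/16·y_{n+1}] ⇒ (1 − 1/16z)y_{n+1} = (1 + 15/16z)y_n
  R(z) = (1 + 15/16z)/(1 − 1/16z).

Solve |R(x)|<1 on ℝ⁻.
x=-0.89: |R|=0.1569
R=−1: 1+15/16x = −1+1/16x ⇒ -7/8x=2 ⇒ x=2/(-7/8)=-2.2857
Confirm numerically:
  x=-2.164: |R|=0.90619 <1
  x=-1.661: |R|=0.50478 <1
  x=-1.576: |R|=0.43468 <1
  x=-1.218: |R|=0.13184 <1
  x=-2.638: |R|=1.26462 >1
  x=-2.492: |R|=1.15618 >1
  x=-2.430: |R|=1.10960 >1
Interval (-2.2857, 0).

z* = -2.2857.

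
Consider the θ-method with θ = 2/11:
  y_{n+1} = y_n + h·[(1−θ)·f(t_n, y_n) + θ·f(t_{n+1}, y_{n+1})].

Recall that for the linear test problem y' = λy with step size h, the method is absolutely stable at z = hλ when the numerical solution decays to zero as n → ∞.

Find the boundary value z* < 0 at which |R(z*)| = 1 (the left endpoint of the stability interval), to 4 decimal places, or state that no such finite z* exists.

With y'=λy (z=hλ):
  y_{n+1} = y_n + z·[9/11·y_n + 2/11·y_{n+1}] ⇒ (1 − 2/11z)y_{n+1} = (1 + 9/11z)y_n
  R(z) = (1 + 9/11z)/(1 − 2/11z).

Solve |R(x)|<1 on ℝ⁻.
x=-1.36: |R|=0.0904
R=−1: 1+9/11x = −1+2/11x ⇒ -7/11x=2 ⇒ x=2/(-7/11)=-3.1429
Confirm numerically:
  x=-2.042: |R|=0.48913 <1
  x=-1.979: |R|=0.45534 <1
  x=-1.918: |R|=0.42208 <1
  x=-3.656: |R|=1.19616 >1
  x=-3.394: |R|=1.09883 >1
So |R|<1 on (-3.1429, 0).

left endpoint -3.1429.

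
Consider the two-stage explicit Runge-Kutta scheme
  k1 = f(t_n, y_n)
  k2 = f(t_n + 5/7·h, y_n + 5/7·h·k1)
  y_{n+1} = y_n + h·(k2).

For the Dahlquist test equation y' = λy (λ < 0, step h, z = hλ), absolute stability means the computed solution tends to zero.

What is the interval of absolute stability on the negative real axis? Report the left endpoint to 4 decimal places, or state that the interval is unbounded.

On y'=λy, z=hλ:
  k1=λy_n ⇒ h·k1=z·y_n;  k2=λ(1+5/7z)y_n ⇒ h·k2=z(1+5/7z)y_n
  y_{n+1}/y_n = 1 + z(1+5/7z) = 1 + z + 5/7z²
  R(z) = 1 + z + 5/7z².

Boundary: |R(x)|=1, x<0.
x=-0.77: |R|=0.6535
R=1: x+5/7x²=0 ⇒ x=−7/5=-1.4000; min R=1−1/(4·5/7)=0.6500>−1
Confirm numerically:
  x=-1.357: |R|=0.95832 <1
  x=-1.271: |R|=0.88289 <1
  x=-0.958: |R|=0.69755 <1
  x=-1.792: |R|=1.50176 >1
  x=-1.738: |R|=1.41960 >1
Stable set (-1.4000, 0).

z∈(-1.4000,0).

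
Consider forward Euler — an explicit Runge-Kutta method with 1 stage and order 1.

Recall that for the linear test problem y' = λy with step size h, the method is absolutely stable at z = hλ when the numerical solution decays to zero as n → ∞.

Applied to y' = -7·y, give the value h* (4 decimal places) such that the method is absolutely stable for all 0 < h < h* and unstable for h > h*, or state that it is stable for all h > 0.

With y'=λy (z=hλ):
  order 1, 1-stage ⇒ R(z)=1+z
  (e.g. R(-0.76)=0.24000, |R|=0.24000)

Find x<0 with |R(x)|<1.
x=-0.76: |R|=0.2400
|R(-2.3)|=1.3000 |R(-0.63)|=0.3700 |R(-0.54)|=0.4600
Bisect:
  x_lo=-2.4239 |R|=1.4239  x_hi=-0.1940 |R|=0.8060
  mid=-1.30898 |R|=0.30898 →hi
  mid=-1.86646 |R|=0.86646 →hi
  mid=-2.14520 |R|=1.14520 →lo
  mid=-2.00583 |R|=1.00583 →lo
  mid=-1.93614 |R|=0.93614 →hi
  mid=-1.97099 |R|=0.97099 →hi
  mid=-1.98841 |R|=0.98841 →hi
  ...
  [-2.00011,-1.99998] ⇒ x*=-2.0000
Stable set (-2.0000, 0).

(-2.0000,0); λ=-7 ⇒ h* = 0.2857.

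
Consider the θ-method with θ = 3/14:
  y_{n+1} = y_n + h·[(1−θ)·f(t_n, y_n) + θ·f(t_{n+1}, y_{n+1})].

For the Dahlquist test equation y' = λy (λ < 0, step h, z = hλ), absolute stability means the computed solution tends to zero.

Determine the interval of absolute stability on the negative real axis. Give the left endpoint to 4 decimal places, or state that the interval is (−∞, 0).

Test eqn y'=λy, z=hλ:
  y_{n+1} = y_n + z·[11/14·y_n + 3/14·y_{n+1}] ⇒ (1 − 3/14z)y_{n+1} = (1 + 11/14z)y_n
  so R(z) = (1 + 11/14z)/(1 − 3/14z).

Find x<0 with |R(x)|<1.
x=-0.87: |R|=0.2667
R=−1: 1+11/14x = −1+3/14x ⇒ -4/7x=2 ⇒ x=2/(-4/7)=-3.5000
Confirm numerically:
  x=-2.626: |R|=0.68041 <1
  x=-2.412: |R|=0.59013 <1
  x=-2.331: |R|=0.55452 <1
  x=-1.456: |R|=0.10976 <1
  x=-4.021: |R|=1.15992 >1
  x=-3.762: |R|=1.08289 >1
Interval (-3.5000, 0).

z∈(-3.5000,0).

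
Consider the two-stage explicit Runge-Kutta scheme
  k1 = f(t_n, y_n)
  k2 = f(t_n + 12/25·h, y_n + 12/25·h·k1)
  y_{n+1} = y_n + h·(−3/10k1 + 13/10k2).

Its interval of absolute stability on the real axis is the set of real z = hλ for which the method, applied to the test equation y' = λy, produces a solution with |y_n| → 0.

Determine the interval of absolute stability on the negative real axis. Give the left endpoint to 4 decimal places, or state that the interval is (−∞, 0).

z∈(-1.6026,0).

Test eqn y'=λy, z=hλ:
  k1=λy_n ⇒ h·k1=z·y_n;  k2=λ(1+12/25z)y_n ⇒ h·k2=z(1+12/25z)y_n
  y_{n+1}/y_n = 1 − 3/10z + 13/10z(1+12/25z) = 1 + z + 78/125z²
  Hence R(z) = 1 + z + 78/125z².

Need |R(x)|<1, x<0.
x=-1.49: |R|=0.8953
R=1: x+78/125x²=0 ⇒ x=−125/78=-1.6026; min R=1−1/(4·78/125)=0.5994>−1
Confirm numerically:
  x=-1.268: |R|=0.73528 <1
  x=-0.813: |R|=0.59944 <1
  x=-0.745: |R|=0.60134 <1
  x=-2.168: |R|=1.76494 >1
  x=-1.933: |R|=1.39857 >1
Interval (-1.6026, 0).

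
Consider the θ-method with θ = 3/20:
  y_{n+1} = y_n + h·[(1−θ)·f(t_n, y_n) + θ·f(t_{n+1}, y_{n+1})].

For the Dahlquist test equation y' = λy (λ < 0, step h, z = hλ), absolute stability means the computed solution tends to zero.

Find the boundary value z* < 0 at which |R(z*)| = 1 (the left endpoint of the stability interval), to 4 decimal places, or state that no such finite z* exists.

Test eqn y'=λy, z=hλ:
  y_{n+1} = y_n + z·[17/20·y_n + 3/20·y_{n+1}] ⇒ (1 − 3/20z)y_{n+1} = (1 + 17/20z)y_n
  Hence R(z) = (1 + 17/20z)/(1 − 3/20z).

Boundary: |R(x)|=1, x<0.
x=-1.47: |R|=0.2044
R=−1: 1+17/20x = −1+3/20x ⇒ -7/10x=2 ⇒ x=2/(-7/10)=-2.8571
Confirm numerically:
  x=-2.670: |R|=0.90646 <1
  x=-2.468: |R|=0.80120 <1
  x=-2.281: |R|=0.69951 <1
  x=-1.862: |R|=0.45548 <1
  x=-3.366: |R|=1.23669 >1
  x=-2.963: |R|=1.05130 >1
  x=-2.947: |R|=1.04362 >1
Stable set (-2.8571, 0).

left endpoint -2.8571.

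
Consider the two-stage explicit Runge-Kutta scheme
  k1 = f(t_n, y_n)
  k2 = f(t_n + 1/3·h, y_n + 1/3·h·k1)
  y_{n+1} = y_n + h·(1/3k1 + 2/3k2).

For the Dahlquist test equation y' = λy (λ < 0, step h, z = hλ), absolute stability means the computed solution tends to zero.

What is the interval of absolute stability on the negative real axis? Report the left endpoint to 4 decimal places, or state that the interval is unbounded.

(-4.5000, 0).

Test eqn y'=λy, z=hλ:
  k1=λy_n ⇒ h·k1=z·y_n;  k2=λ(1+1/3z)y_n ⇒ h·k2=z(1+1/3z)y_n
  y_{n+1}/y_n = 1 + 1/3z + 2/3z(1+1/3z) = 1 + z + 2/9z²
  ⇒ R(z) = 1 + z + 2/9z².

Need |R(x)|<1, x<0.
x=-1.35: |R|=0.0550
R=1: x+2/9x²=0 ⇒ x=−9/2=-4.5000; min R=1−1/(4·2/9)=-0.1250>−1
Confirm numerically:
  x=-3.854: |R|=0.44674 <1
  x=-2.453: |R|=0.11584 <1
  x=-2.309: |R|=0.12423 <1
  x=-5.040: |R|=1.60480 >1
  x=-4.763: |R|=1.27837 >1
  x=-4.750: |R|=1.26389 >1
Interval (-4.5000, 0).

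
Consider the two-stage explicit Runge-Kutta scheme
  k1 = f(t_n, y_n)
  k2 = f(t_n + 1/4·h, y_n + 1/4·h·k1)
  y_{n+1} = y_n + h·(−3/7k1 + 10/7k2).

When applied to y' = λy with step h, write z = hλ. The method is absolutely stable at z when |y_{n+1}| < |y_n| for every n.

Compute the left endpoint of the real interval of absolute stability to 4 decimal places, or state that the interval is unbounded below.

z* = -2.8000.

Test eqn y'=λy, z=hλ:
  k1=λy_n ⇒ h·k1=z·y_n;  k2=λ(1+1/4z)y_n ⇒ h·k2=z(1+1/4z)y_n
  y_{n+1}/y_n = 1 − 3/7z + 10/7z(1+1/4z) = 1 + z + 5/14z²
  so R(z) = 1 + z + 5/14z².

Solve |R(x)|<1 on ℝ⁻.
x=-1.22: |R|=0.3116
R=1: x+5/14x²=0 ⇒ x=−14/5=-2.8000; min R=1−1/(4·5/14)=0.3000>−1
Confirm numerically:
  x=-2.116: |R|=0.48309 <1
  x=-2.106: |R|=0.47801 <1
  x=-1.424: |R|=0.30021 <1
  x=-3.340: |R|=1.64414 >1
  x=-2.933: |R|=1.13932 >1
Interval (-2.8000, 0).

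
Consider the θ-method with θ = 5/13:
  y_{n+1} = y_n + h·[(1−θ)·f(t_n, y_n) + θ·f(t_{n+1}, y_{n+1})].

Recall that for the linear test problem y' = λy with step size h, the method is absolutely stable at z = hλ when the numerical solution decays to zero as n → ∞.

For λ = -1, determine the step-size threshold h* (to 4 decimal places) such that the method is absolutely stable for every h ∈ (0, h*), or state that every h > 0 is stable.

Set f=λy, z=hλ:
  y_{n+1} = y_n + z·[8/13·y_n + 5/13·y_{n+1}] ⇒ (1 − 5/13z)y_{n+1} = (1 + 8/13z)y_n
  Hence R(z) = (1 + 8/13z)/(1 − 5/13z).

Boundary: |R(x)|=1, x<0.
x=-0.59: |R|=0.5191
R=−1: 1+8/13x = −1+5/13x ⇒ -3/13x=2 ⇒ x=2/(-3/13)=-8.6667
Confirm numerically:
  x=-7.316: |R|=0.91827 <1
  x=-5.653: |R|=0.78090 <1
  x=-4.400: |R|=0.63429 <1
  x=-9.046: |R|=1.01954 >1
  x=-8.887: |R|=1.01151 >1
Interval (-8.6667, 0).

(-8.6667,0); λ=-1 ⇒ h* = (26/3)/1 = 8.6667.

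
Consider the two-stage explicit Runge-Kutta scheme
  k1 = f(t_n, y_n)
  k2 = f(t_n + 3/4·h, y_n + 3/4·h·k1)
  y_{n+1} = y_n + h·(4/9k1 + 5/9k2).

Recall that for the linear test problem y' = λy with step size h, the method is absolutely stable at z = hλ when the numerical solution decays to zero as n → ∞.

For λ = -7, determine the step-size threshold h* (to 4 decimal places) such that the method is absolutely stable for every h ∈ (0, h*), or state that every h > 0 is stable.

On y'=λy, z=hλ:
  k1=λy_n ⇒ h·k1=z·y_n;  k2=λ(1+3/4z)y_n ⇒ h·k2=z(1+3/4z)y_n
  y_{n+1}/y_n = 1 + 4/9z + 5/9z(1+3/4z) = 1 + z + 5/12z²
  R(z) = 1 + z + 5/12z².

Boundary: |R(x)|=1, x<0.
x=-0.49: |R|=0.6100
R=1: x+5/12x²=0 ⇒ x=−12/5=-2.4000; min R=1−1/(4·5/12)=0.4000>−1
Confirm numerically:
  x=-1.301: |R|=0.40425 <1
  x=-1.217: |R|=0.40012 <1
  x=-1.014: |R|=0.41442 <1
  x=-2.654: |R|=1.28088 >1
  x=-2.599: |R|=1.21550 >1
  x=-2.549: |R|=1.15825 >1
Stable set (-2.4000, 0).

(-2.4000,0); λ=-7 ⇒ h* = (12/5)/7 = 0.3429.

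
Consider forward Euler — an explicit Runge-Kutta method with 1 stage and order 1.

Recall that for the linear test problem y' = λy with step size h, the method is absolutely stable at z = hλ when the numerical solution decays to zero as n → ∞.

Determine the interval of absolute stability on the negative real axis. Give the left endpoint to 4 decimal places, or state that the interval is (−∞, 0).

With y'=λy (z=hλ):
  order 1, 1-stage ⇒ R(z)=1+z
  (e.g. R(-0.66)=0.34000, |R|=0.34000)

Boundary: |R(x)|=1, x<0.
x=-0.66: |R|=0.3400
|R(-2.07)|=1.0700 |R(-1.54)|=0.5400 |R(-0.57)|=0.4300
Bisect:
  x_lo=-2.3093 |R|=1.3093  x_hi=-0.1519 |R|=0.8481
  mid=-1.23060 |R|=0.23060 →hi
  mid=-1.76996 |R|=0.76996 →hi
  mid=-2.03964 |R|=1.03964 →lo
  mid=-1.90480 |R|=0.90480 →hi
  mid=-1.97222 |R|=0.97222 →hi
  mid=-2.00593 |R|=1.00593 →lo
  mid=-1.98907 |R|=0.98907 →hi
  mid=-1.99750 |R|=0.99750 →hi
  mid=-2.00171 |R|=1.00171 →lo
  mid=-1.99961 |R|=0.99961 →hi
  ...
  [-2.00000,-1.99987] ⇒ x*=-2.0000
Stable set (-2.0000, 0).

(-2.0000, 0).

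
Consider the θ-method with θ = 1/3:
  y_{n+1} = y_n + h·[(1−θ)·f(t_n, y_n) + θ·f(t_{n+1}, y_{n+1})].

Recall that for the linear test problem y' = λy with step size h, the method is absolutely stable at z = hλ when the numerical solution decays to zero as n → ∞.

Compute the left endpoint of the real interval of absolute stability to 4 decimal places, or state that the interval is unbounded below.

With y'=λy (z=hλ):
  y_{n+1} = y_n + z·[2/3·y_n + 1/3·y_{n+1}] ⇒ (1 − 1/3z)y_{n+1} = (1 + 2/3z)y_n
  R(z) = (1 + 2/3z)/(1 − 1/3z).

Boundary: |R(x)|=1, x<0.
x=-0.48: |R|=0.5862
R=−1: 1+2/3x = −1+1/3x ⇒ -1/3x=2 ⇒ x=2/(-1/3)=-6.0000
Confirm numerically:
  x=-4.522: |R|=0.80351 <1
  x=-4.380: |R|=0.78049 <1
  x=-4.305: |R|=0.76797 <1
  x=-4.211: |R|=0.75191 <1
  x=-6.585: |R|=1.06103 >1
  x=-6.114: |R|=1.01251 >1
So |R|<1 on (-6.0000, 0).

left endpoint -6.0000.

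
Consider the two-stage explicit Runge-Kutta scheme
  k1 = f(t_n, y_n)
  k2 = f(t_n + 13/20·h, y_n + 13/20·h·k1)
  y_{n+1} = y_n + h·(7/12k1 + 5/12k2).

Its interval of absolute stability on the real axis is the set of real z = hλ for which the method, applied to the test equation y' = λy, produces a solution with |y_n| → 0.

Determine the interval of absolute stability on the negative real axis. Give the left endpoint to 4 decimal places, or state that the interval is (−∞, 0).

z∈(-3.6923,0).

With y'=λy (z=hλ):
  k1=λy_n ⇒ h·k1=z·y_n;  k2=λ(1+13/20z)y_n ⇒ h·k2=z(1+13/20z)y_n
  y_{n+1}/y_n = 1 + 7/12z + 5/12z(1+13/20z) = 1 + z + 13/48z²
  ⇒ R(z) = 1 + z + 13/48z².

Boundary: |R(x)|=1, x<0.
x=-0.84: |R|=0.3511
R=1: x+13/48x²=0 ⇒ x=−48/13=-3.6923; min R=1−1/(4·13/48)=0.0769>−1
Confirm numerically:
  x=-2.468: |R|=0.18165 <1
  x=-2.221: |R|=0.11498 <1
  x=-2.155: |R|=0.10276 <1
  x=-2.112: |R|=0.09606 <1
  x=-3.942: |R|=1.26658 >1
  x=-3.796: |R|=1.10660 >1
So |R|<1 on (-3.6923, 0).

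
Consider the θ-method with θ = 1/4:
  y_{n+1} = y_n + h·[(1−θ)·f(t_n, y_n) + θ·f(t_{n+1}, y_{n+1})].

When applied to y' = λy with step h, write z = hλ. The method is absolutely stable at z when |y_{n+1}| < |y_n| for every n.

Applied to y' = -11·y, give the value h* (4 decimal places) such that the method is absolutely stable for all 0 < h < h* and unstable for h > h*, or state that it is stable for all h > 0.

(-4.0000,0); λ=-11 ⇒ h* = (4)/11 = 0.3636.

On y'=λy, z=hλ:
  y_{n+1} = y_n + z·[3/4·y_n + 1/4·y_{n+1}] ⇒ (1 − 1/4z)y_{n+1} = (1 + 3/4z)y_n
  ⇒ R(z) = (1 + 3/4z)/(1 − 1/4z).

Need |R(x)|<1, x<0.
x=-1.14: |R|=0.1128
R=−1: 1+3/4x = −1+1/4x ⇒ -1/2x=2 ⇒ x=2/(-1/2)=-4.0000
Confirm numerically:
  x=-3.940: |R|=0.98489 <1
  x=-3.119: |R|=0.75249 <1
  x=-2.211: |R|=0.42393 <1
  x=-1.669: |R|=0.17763 <1
  x=-4.293: |R|=1.07066 >1
  x=-4.029: |R|=1.00722 >1
Stable set (-4.0000, 0).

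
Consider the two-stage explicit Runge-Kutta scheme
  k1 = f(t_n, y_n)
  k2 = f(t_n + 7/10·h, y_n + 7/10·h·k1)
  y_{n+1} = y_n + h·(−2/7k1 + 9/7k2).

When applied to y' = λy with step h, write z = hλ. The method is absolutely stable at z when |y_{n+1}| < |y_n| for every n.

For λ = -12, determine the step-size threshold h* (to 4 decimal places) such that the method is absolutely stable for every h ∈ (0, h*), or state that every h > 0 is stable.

(-1.1111,0); λ=-12 ⇒ h* = (10/9)/12 = 0.0926.

Set f=λy, z=hλ:
  k1=λy_n ⇒ h·k1=z·y_n;  k2=λ(1+7/10z)y_n ⇒ h·k2=z(1+7/10z)y_n
  y_{n+1}/y_n = 1 − 2/7z + 9/7z(1+7/10z) = 1 + z + 9/10z²
  so R(z) = 1 + z + 9/10z².

Find x<0 with |R(x)|<1.
x=-0.72: |R|=0.7466
R=1: x+9/10x²=0 ⇒ x=−10/9=-1.1111; min R=1−1/(4·9/10)=0.7222>−1
Confirm numerically:
  x=-0.966: |R|=0.87384 <1
  x=-0.838: |R|=0.79402 <1
  x=-0.756: |R|=0.75838 <1
  x=-0.509: |R|=0.72417 <1
  x=-1.546: |R|=1.60510 >1
  x=-1.251: |R|=1.15750 >1
  x=-1.187: |R|=1.08107 >1
Interval (-1.1111, 0).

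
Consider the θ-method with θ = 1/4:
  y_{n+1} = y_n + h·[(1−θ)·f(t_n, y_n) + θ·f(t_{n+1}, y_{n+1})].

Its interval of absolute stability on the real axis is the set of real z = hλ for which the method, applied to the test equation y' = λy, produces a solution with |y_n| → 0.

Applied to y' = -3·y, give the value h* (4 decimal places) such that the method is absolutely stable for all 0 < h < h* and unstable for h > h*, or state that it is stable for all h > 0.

(-4.0000,0); λ=-3 ⇒ h* = (4)/3 = 1.3333.

On y'=λy, z=hλ:
  y_{n+1} = y_n + z·[3/4·y_n + 1/4·y_{n+1}] ⇒ (1 − 1/4z)y_{n+1} = (1 + 3/4z)y_n
  so R(z) = (1 + 3/4z)/(1 − 1/4z).

Find x<0 with |R(x)|<1.
x=-1.46: |R|=0.0696
R=−1: 1+3/4x = −1+1/4x ⇒ -1/2x=2 ⇒ x=2/(-1/2)=-4.0000
Confirm numerically:
  x=-3.938: |R|=0.98438 <1
  x=-3.564: |R|=0.88472 <1
  x=-3.108: |R|=0.74902 <1
  x=-4.442: |R|=1.10471 >1
  x=-4.430: |R|=1.10202 >1
Stable set (-4.0000, 0).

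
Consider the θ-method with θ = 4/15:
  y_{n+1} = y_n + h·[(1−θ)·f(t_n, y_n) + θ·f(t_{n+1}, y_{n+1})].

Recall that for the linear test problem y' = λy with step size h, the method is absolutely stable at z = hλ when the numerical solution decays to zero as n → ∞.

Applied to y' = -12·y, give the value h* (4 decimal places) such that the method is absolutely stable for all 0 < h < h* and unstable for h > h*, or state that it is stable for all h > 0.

(-4.2857,0); λ=-12 ⇒ h* = (30/7)/12 = 0.3571.

With y'=λy (z=hλ):
  y_{n+1} = y_n + z·[11/15·y_n + 4/15·y_{n+1}] ⇒ (1 − 4/15z)y_{n+1} = (1 + 11/15z)y_n
  so R(z) = (1 + 11/15z)/(1 − 4/15z).

Need |R(x)|<1, x<0.
x=-1.49: |R|=0.0663
R=−1: 1+11/15x = −1+4/15x ⇒ -7/15x=2 ⇒ x=2/(-7/15)=-4.2857
Confirm numerically:
  x=-3.624: |R|=0.84296 <1
  x=-3.589: |R|=0.83387 <1
  x=-2.273: |R|=0.41520 <1
  x=-4.874: |R|=1.11938 >1
  x=-4.629: |R|=1.07170 >1
  x=-4.483: |R|=1.04193 >1
Interval (-4.2857, 0).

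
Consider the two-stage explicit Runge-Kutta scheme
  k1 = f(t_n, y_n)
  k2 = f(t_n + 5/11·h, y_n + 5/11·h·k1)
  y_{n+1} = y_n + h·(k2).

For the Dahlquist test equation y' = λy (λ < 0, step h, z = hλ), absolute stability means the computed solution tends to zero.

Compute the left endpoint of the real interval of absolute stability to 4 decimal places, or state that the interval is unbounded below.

With y'=λy (z=hλ):
  k1=λy_n ⇒ h·k1=z·y_n;  k2=λ(1+5/11z)y_n ⇒ h·k2=z(1+5/11z)y_n
  y_{n+1}/y_n = 1 + z(1+5/11z) = 1 + z + 5/11z²
  R(z) = 1 + z + 5/11z².

Boundary: |R(x)|=1, x<0.
x=-1.42: |R|=0.4965
R=1: x+5/11x²=0 ⇒ x=−11/5=-2.2000; min R=1−1/(4·5/11)=0.4500>−1
Confirm numerically:
  x=-1.128: |R|=0.45036 <1
  x=-0.910: |R|=0.46641 <1
  x=-0.883: |R|=0.47140 <1
  x=-2.480: |R|=1.31564 >1
  x=-2.385: |R|=1.20056 >1
  x=-2.319: |R|=1.12544 >1
Stable set (-2.2000, 0).

z* = -2.2000.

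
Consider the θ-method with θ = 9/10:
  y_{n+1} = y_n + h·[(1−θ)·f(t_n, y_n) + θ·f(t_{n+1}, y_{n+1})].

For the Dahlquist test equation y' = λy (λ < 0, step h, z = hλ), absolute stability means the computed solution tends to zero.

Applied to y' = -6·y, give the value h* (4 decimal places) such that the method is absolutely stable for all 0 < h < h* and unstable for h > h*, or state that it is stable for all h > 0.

Test eqn y'=λy, z=hλ:
  y_{n+1} = y_n + z·[1/10·y_n + 9/10·y_{n+1}] ⇒ (1 − 9/10z)y_{n+1} = (1 + 1/10z)y_n
  ⇒ R(z) = (1 + 1/10z)/(1 − 9/10z).

Find x<0 with |R(x)|<1.
x=-1.74: |R|=0.3219
x=-2: |R|=0.2857
x=-10: |R|=0.0000
x=-100: |R|=0.0989
θ=9/10≥1/2 ⇒ |1+1/10x|<|1−9/10x| ∀x<0 ⇒ stable on all of ℝ⁻.

interval (−∞, 0). Any h>0 works for λ=-6.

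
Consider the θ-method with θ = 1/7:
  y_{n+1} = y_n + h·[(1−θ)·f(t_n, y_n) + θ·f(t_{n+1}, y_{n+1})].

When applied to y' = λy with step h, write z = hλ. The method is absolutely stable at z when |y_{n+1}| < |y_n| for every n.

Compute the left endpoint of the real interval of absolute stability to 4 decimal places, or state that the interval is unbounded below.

With y'=λy (z=hλ):
  y_{n+1} = y_n + z·[6/7·y_n + 1/7·y_{n+1}] ⇒ (1 − 1/7z)y_{n+1} = (1 + 6/7z)y_n
  Hence R(z) = (1 + 6/7z)/(1 − 1/7z).

Boundary: |R(x)|=1, x<0.
x=-0.48: |R|=0.5508
R=−1: 1+6/7x = −1+1/7x ⇒ -5/7x=2 ⇒ x=2/(-5/7)=-2.8000
Confirm numerically:
  x=-2.515: |R|=0.85024 <1
  x=-1.615: |R|=0.31225 <1
  x=-1.592: |R|=0.29702 <1
  x=-3.330: |R|=1.25653 >1
  x=-3.298: |R|=1.24179 >1
Stable set (-2.8000, 0).

z* = -2.8000.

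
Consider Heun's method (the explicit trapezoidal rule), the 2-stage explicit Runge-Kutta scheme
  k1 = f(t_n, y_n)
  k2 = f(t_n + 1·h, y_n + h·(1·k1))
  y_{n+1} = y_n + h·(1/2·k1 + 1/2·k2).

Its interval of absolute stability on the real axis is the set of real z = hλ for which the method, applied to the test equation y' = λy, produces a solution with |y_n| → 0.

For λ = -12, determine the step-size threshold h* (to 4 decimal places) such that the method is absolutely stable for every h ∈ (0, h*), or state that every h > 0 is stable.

Set f=λy, z=hλ:
  order 2, 2-stage ⇒ R(z)=1+z+z^2/2
  (e.g. R(-1.07)=0.50245, |R|=0.50245)

Find x<0 with |R(x)|<1.
x=-1.07: |R|=0.5025
|R(-1.87)|=0.8785 |R(-1.72)|=0.7592 |R(-1.15)|=0.5112
Bisect:
  x_lo=-2.6331 |R|=1.8335  x_hi=-0.1904 |R|=0.8277
  mid=-1.41174 |R|=0.58476 →hi
  mid=-2.02240 |R|=1.02265 →lo
  mid=-1.71707 |R|=0.75709 →hi
  mid=-1.86974 |R|=0.87822 →hi
  mid=-1.94607 |R|=0.94752 →hi
  mid=-1.98424 |R|=0.98436 →hi
  mid=-2.00332 |R|=1.00332 →lo
  mid=-1.99378 |R|=0.99380 →hi
  mid=-1.99855 |R|=0.99855 →hi
  mid=-2.00093 |R|=1.00093 →lo
  ...
  [-2.00004,-1.99989] ⇒ x*=-2.0000
Interval (-2.0000, 0).

(-2.0000,0); λ=-12 ⇒ h* = 0.1667.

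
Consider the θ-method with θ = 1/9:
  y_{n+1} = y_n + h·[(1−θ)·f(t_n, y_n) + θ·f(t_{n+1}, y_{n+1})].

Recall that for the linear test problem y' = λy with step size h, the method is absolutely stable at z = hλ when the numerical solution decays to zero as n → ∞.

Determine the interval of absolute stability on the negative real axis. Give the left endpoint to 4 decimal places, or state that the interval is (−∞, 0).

Set f=λy, z=hλ:
  y_{n+1} = y_n + z·[8/9·y_n + 1/9·y_{n+1}] ⇒ (1 − 1/9z)y_{n+1} = (1 + 8/9z)y_n
  Hence R(z) = (1 + 8/9z)/(1 − 1/9z).

Need |R(x)|<1, x<0.
x=-0.58: |R|=0.4551
R=−1: 1+8/9x = −1+1/9x ⇒ -7/9x=2 ⇒ x=2/(-7/9)=-2.5714
Confirm numerically:
  x=-2.354: |R|=0.86595 <1
  x=-1.794: |R|=0.49583 <1
  x=-1.632: |R|=0.38149 <1
  x=-1.235: |R|=0.08598 <1
  x=-3.049: |R|=1.27745 >1
  x=-2.987: |R|=1.24268 >1
  x=-2.794: |R|=1.13210 >1
So |R|<1 on (-2.5714, 0).

z∈(-2.5714,0).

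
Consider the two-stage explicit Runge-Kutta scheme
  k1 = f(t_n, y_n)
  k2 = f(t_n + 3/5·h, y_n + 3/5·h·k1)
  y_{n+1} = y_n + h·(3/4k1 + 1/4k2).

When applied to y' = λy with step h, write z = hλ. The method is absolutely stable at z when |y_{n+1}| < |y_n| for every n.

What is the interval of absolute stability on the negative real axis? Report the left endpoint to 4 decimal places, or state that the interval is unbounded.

z∈(-6.6667,0).

Set f=λy, z=hλ:
  k1=λy_n ⇒ h·k1=z·y_n;  k2=λ(1+3/5z)y_n ⇒ h·k2=z(1+3/5z)y_n
  y_{n+1}/y_n = 1 + 3/4z + 1/4z(1+3/5z) = 1 + z + 3/20z²
  ⇒ R(z) = 1 + z + 3/20z².

Find x<0 with |R(x)|<1.
x=-1.76: |R|=0.2954
R=1: x+3/20x²=0 ⇒ x=−20/3=-6.6667; min R=1−1/(4·3/20)=-0.6667>−1
Confirm numerically:
  x=-4.517: |R|=0.45651 <1
  x=-4.220: |R|=0.54874 <1
  x=-3.570: |R|=0.65827 <1
  x=-2.785: |R|=0.62157 <1
  x=-7.114: |R|=1.47735 >1
  x=-6.788: |R|=1.12354 >1
Interval (-6.6667, 0).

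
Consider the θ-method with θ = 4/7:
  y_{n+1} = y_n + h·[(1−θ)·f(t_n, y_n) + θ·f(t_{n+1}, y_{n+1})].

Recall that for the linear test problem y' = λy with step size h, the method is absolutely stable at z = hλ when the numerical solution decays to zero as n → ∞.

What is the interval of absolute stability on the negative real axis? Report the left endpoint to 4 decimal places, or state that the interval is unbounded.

On y'=λy, z=hλ:
  y_{n+1} = y_n + z·[3/7·y_n + 4/7·y_{n+1}] ⇒ (1 − 4/7z)y_{n+1} = (1 + 3/7z)y_n
  R(z) = (1 + 3/7z)/(1 − 4/7z).

Boundary: |R(x)|=1, x<0.
x=-0.41: |R|=0.6678
x=-2: |R|=0.0667
x=-10: |R|=0.4894
x=-100: |R|=0.7199
θ=4/7≥1/2 ⇒ |1+3/7x|<|1−4/7x| ∀x<0 ⇒ stable on all of ℝ⁻.

unbounded; (−∞, 0).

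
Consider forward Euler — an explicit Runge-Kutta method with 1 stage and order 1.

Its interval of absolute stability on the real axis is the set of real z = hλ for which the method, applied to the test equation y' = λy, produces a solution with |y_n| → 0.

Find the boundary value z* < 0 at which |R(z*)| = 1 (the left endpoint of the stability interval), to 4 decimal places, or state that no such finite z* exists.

left endpoint -2.0000.

Set f=λy, z=hλ:
  order 1, 1-stage ⇒ R(z)=1+z
  (e.g. R(-1.16)=-0.16000, |R|=0.16000)

Boundary: |R(x)|=1, x<0.
x=-1.16: |R|=0.1600
|R(-2.31)|=1.3100 |R(-2.21)|=1.2100 |R(-2.03)|=1.0300
Bisect:
  x_lo=-2.4979 |R|=1.4979  x_hi=-0.1124 |R|=0.8876
  mid=-1.30513 |R|=0.30513 →hi
  mid=-1.90149 |R|=0.90149 →hi
  mid=-2.19968 |R|=1.19968 →lo
  mid=-2.05058 |R|=1.05058 →lo
  mid=-1.97604 |R|=0.97604 →hi
  mid=-2.01331 |R|=1.01331 →lo
  mid=-1.99467 |R|=0.99467 →hi
  mid=-2.00399 |R|=1.00399 →lo
  mid=-1.99933 |R|=0.99933 →hi
  mid=-2.00166 |R|=1.00166 →lo
  ...
  [-2.00006,-1.99992] ⇒ x*=-2.0000
So |R|<1 on (-2.0000, 0).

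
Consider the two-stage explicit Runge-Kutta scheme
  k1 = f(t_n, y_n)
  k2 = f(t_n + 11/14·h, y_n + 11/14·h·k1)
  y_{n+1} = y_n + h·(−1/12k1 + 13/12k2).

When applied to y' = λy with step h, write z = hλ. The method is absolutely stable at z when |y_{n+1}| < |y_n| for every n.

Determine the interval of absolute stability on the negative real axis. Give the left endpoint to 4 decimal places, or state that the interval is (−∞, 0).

(-1.1748, 0).

On y'=λy, z=hλ:
  k1=λy_n ⇒ h·k1=z·y_n;  k2=λ(1+11/14z)y_n ⇒ h·k2=z(1+11/14z)y_n
  y_{n+1}/y_n = 1 − 1/12z + 13/12z(1+11/14z) = 1 + z + 143/168z²
  R(z) = 1 + z + 143/168z².

Find x<0 with |R(x)|<1.
x=-0.54: |R|=0.7082
R=1: x+143/168x²=0 ⇒ x=−168/143=-1.1748; min R=1−1/(4·143/168)=0.7063>−1
Confirm numerically:
  x=-0.861: |R|=0.77001 <1
  x=-0.810: |R|=0.74847 <1
  x=-0.564: |R|=0.70676 <1
  x=-1.346: |R|=1.19612 >1
  x=-1.311: |R|=1.15196 >1
Interval (-1.1748, 0).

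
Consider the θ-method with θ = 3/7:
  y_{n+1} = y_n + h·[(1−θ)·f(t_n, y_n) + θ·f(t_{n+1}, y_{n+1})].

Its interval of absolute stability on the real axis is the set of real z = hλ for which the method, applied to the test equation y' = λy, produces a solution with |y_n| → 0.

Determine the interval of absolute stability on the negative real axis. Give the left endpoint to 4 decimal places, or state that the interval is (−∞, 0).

(-14.0000, 0).

With y'=λy (z=hλ):
  y_{n+1} = y_n + z·[4/7·y_n + 3/7·y_{n+1}] ⇒ (1 − 3/7z)y_{n+1} = (1 + 4/7z)y_n
  R(z) = (1 + 4/7z)/(1 − 3/7z).

Find x<0 with |R(x)|<1.
x=-0.72: |R|=0.4498
R=−1: 1+4/7x = −1+3/7x ⇒ -1/7x=2 ⇒ x=2/(-1/7)=-14.0000
Confirm numerically:
  x=-9.056: |R|=0.85530 <1
  x=-7.683: |R|=0.78978 <1
  x=-7.593: |R|=0.78485 <1
  x=-7.563: |R|=0.78319 <1
  x=-14.368: |R|=1.00734 >1
  x=-14.286: |R|=1.00574 >1
Interval (-14.0000, 0).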